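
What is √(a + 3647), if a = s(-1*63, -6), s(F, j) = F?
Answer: 16*√14 ≈ 59.867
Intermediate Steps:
a = -63 (a = -1*63 = -63)
√(a + 3647) = √(-63 + 3647) = √3584 = 16*√14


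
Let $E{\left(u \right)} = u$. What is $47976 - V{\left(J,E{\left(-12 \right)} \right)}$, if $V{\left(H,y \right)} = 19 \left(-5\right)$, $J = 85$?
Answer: $48071$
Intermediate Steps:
$V{\left(H,y \right)} = -95$
$47976 - V{\left(J,E{\left(-12 \right)} \right)} = 47976 - -95 = 47976 + 95 = 48071$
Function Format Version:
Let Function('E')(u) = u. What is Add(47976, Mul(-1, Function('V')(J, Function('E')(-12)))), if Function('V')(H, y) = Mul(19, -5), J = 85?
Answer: 48071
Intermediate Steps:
Function('V')(H, y) = -95
Add(47976, Mul(-1, Function('V')(J, Function('E')(-12)))) = Add(47976, Mul(-1, -95)) = Add(47976, 95) = 48071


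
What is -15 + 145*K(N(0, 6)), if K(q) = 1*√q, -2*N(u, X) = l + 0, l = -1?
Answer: -15 + 145*√2/2 ≈ 87.531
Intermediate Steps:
N(u, X) = ½ (N(u, X) = -(-1 + 0)/2 = -½*(-1) = ½)
K(q) = √q
-15 + 145*K(N(0, 6)) = -15 + 145*√(½) = -15 + 145*(√2/2) = -15 + 145*√2/2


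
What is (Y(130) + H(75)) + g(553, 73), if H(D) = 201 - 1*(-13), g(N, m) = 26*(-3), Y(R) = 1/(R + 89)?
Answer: 29785/219 ≈ 136.00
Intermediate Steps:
Y(R) = 1/(89 + R)
g(N, m) = -78
H(D) = 214 (H(D) = 201 + 13 = 214)
(Y(130) + H(75)) + g(553, 73) = (1/(89 + 130) + 214) - 78 = (1/219 + 214) - 78 = 46867/219 - 78 = 29785/219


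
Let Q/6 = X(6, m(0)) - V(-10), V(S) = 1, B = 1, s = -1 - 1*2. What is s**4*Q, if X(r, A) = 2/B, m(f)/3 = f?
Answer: 486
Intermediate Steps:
s = -3 (s = -1 - 2 = -3)
m(f) = 3*f
X(r, A) = 2 (X(r, A) = 2/1 = 2*1 = 2)
Q = 6 (Q = 6*(2 - 1*1) = 6*(2 - 1) = 6*1 = 6)
s**4*Q = (-3)**4*6 = 81*6 = 486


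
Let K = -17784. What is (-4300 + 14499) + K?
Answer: -7585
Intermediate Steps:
(-4300 + 14499) + K = (-4300 + 14499) - 17784 = 10199 - 17784 = -7585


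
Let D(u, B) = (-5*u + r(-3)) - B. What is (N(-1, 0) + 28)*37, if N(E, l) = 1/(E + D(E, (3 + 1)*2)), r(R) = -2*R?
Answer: 2109/2 ≈ 1054.5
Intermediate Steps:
D(u, B) = 6 - B - 5*u (D(u, B) = (-5*u - 2*(-3)) - B = (-5*u + 6) - B = (6 - 5*u) - B = 6 - B - 5*u)
N(E, l) = 1/(-2 - 4*E) (N(E, l) = 1/(E + (6 - (3 + 1)*2 - 5*E)) = 1/(E + (6 - 4*2 - 5*E)) = 1/(E + (6 - 1*8 - 5*E)) = 1/(E + (6 - 8 - 5*E)) = 1/(E + (-2 - 5*E)) = 1/(-2 - 4*E))
(N(-1, 0) + 28)*37 = (-1/(2 + 4*(-1)) + 28)*37 = (-1/(2 - 4) + 28)*37 = (-1/(-2) + 28)*37 = (-1*(-½) + 28)*37 = (½ + 28)*37 = (57/2)*37 = 2109/2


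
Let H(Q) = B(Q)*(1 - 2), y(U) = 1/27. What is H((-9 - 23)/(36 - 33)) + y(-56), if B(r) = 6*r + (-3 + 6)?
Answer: 1648/27 ≈ 61.037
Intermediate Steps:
B(r) = 3 + 6*r (B(r) = 6*r + 3 = 3 + 6*r)
y(U) = 1/27
H(Q) = -3 - 6*Q (H(Q) = (3 + 6*Q)*(1 - 2) = (3 + 6*Q)*(-1) = -3 - 6*Q)
H((-9 - 23)/(36 - 33)) + y(-56) = (-3 - 6*(-9 - 23)/(36 - 33)) + 1/27 = (-3 - (-192)/3) + 1/27 = (-3 - 6*(-32/3)) + 1/27 = (-3 + 64) + 1/27 = 61 + 1/27 = 1648/27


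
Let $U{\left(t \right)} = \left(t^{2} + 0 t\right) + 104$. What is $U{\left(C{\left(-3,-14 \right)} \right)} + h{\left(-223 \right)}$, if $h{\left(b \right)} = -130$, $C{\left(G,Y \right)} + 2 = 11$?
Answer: $55$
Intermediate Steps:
$C{\left(G,Y \right)} = 9$ ($C{\left(G,Y \right)} = -2 + 11 = 9$)
$U{\left(t \right)} = 104 + t^{2}$ ($U{\left(t \right)} = \left(t^{2} + 0\right) + 104 = t^{2} + 104 = 104 + t^{2}$)
$U{\left(C{\left(-3,-14 \right)} \right)} + h{\left(-223 \right)} = \left(104 + 9^{2}\right) - 130 = \left(104 + 81\right) - 130 = 185 - 130 = 55$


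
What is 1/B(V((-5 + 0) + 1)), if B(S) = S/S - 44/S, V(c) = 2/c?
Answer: 1/89 ≈ 0.011236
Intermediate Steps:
B(S) = 1 - 44/S
1/B(V((-5 + 0) + 1)) = 1/((-44 + 2/((-5 + 0) + 1))/((2/((-5 + 0) + 1)))) = 1/((-44 + 2/(-5 + 1))/((2/(-5 + 1)))) = 1/((-44 + 2/(-4))/((2/(-4)))) = 1/((-44 + 2*(-¼))/((2*(-¼)))) = 1/((-44 - ½)/(-½)) = 1/(-2*(-89/2)) = 1/89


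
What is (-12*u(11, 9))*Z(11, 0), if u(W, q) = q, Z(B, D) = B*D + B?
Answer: -1188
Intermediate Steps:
Z(B, D) = B + B*D
(-12*u(11, 9))*Z(11, 0) = (-12*9)*(11*(1 + 0)) = -1188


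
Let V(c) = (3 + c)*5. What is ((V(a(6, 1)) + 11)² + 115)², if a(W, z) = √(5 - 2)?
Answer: 952756 + 450320*√3 ≈ 1.7327e+6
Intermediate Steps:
a(W, z) = √3
V(c) = 15 + 5*c
((V(a(6, 1)) + 11)² + 115)² = (((15 + 5*√3) + 11)² + 115)² = ((26 + 5*√3)² + 115)² = (115 + (26 + 5*√3)²)²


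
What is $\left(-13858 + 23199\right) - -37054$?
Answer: $46395$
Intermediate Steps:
$\left(-13858 + 23199\right) - -37054 = 9341 + 37054 = 46395$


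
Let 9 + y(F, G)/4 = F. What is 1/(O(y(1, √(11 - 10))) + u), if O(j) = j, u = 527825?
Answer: 1/527793 ≈ 1.8947e-6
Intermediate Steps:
y(F, G) = -36 + 4*F
1/(O(y(1, √(11 - 10))) + u) = 1/((-36 + 4*1) + 527825) = 1/((-36 + 4) + 527825) = 1/(-32 + 527825) = 1/527793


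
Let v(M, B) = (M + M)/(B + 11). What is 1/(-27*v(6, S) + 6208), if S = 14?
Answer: 25/154876 ≈ 0.00016142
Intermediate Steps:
v(M, B) = 2*M/(11 + B) (v(M, B) = (2*M)/(11 + B) = 2*M/(11 + B))
1/(-27*v(6, S) + 6208) = 1/(-54*6/(11 + 14) + 6208) = 1/(-54*6/25 + 6208) = 1/(-27*12/25 + 6208) = 1/(-324/25 + 6208) = 1/(154876/25) = 25/154876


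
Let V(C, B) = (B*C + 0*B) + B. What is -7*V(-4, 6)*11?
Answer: 1386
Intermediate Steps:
V(C, B) = B + B*C (V(C, B) = (B*C + 0) + B = B*C + B = B + B*C)
-7*V(-4, 6)*11 = -42*(1 - 4)*11 = -42*(-3)*11 = -7*(-18)*11 = 126*11 = 1386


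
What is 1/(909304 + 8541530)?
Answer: 1/9450834 ≈ 1.0581e-7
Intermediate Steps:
1/(909304 + 8541530) = 1/9450834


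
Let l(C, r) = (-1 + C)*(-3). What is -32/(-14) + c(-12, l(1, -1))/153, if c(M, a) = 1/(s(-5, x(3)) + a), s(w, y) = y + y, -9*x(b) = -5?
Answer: 2727/1190 ≈ 2.2916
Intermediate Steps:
x(b) = 5/9 (x(b) = -⅑*(-5) = 5/9)
l(C, r) = 3 - 3*C
s(w, y) = 2*y
c(M, a) = 1/(10/9 + a) (c(M, a) = 1/(2*(5/9) + a) = 1/(10/9 + a))
-32/(-14) + c(-12, l(1, -1))/153 = -32/(-14) + (9/(10 + 9*(3 - 3*1)))/153 = -32*(-1/14) + (9/(10 + 9*(3 - 3)))*(1/153) = 16/7 + (9/(10 + 9*0))*(1/153) = 16/7 + (9/(10 + 0))*(1/153) = 16/7 + (9/10)*(1/153) = 16/7 + 1/170 = 2727/1190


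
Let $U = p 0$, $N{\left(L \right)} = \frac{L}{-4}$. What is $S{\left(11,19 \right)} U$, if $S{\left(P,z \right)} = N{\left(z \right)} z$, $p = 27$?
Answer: $0$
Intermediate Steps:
$N{\left(L \right)} = - \frac{L}{4}$ ($N{\left(L \right)} = L \left(- \frac{1}{4}\right) = - \frac{L}{4}$)
$S{\left(P,z \right)} = - \frac{z^{2}}{4}$ ($S{\left(P,z \right)} = - \frac{z}{4} z = - \frac{z^{2}}{4}$)
$U = 0$ ($U = 27 \cdot 0 = 0$)
$S{\left(11,19 \right)} U = - \frac{19^{2}}{4} \cdot 0 = \left(- \frac{1}{4}\right) 361 \cdot 0 = \left(- \frac{361}{4}\right) 0 = 0$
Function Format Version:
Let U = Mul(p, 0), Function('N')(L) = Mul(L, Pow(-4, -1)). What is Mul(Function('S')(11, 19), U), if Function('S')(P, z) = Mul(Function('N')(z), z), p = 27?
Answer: 0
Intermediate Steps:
Function('N')(L) = Mul(Rational(-1, 4), L) (Function('N')(L) = Mul(L, Rational(-1, 4)) = Mul(Rational(-1, 4), L))
Function('S')(P, z) = Mul(Rational(-1, 4), Pow(z, 2)) (Function('S')(P, z) = Mul(Mul(Rational(-1, 4), z), z) = Mul(Rational(-1, 4), Pow(z, 2)))
U = 0 (U = Mul(27, 0) = 0)
Mul(Function('S')(11, 19), U) = Mul(Mul(Rational(-1, 4), Pow(19, 2)), 0) = Mul(Mul(Rational(-1, 4), 361), 0) = Mul(Rational(-361, 4), 0) = 0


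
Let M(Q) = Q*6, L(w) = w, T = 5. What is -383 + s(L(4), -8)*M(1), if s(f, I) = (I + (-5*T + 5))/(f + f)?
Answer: -404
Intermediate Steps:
s(f, I) = (-20 + I)/(2*f) (s(f, I) = (I + (-5*5 + 5))/(f + f) = (I + (-25 + 5))/((2*f)) = (I - 20)*(1/(2*f)) = (-20 + I)*(1/(2*f)) = (-20 + I)/(2*f))
M(Q) = 6*Q
-383 + s(L(4), -8)*M(1) = -383 + ((½)*(-20 - 8)/4)*(6*1) = -383 + ((½)*(¼)*(-28))*6 = -383 - 7/2*6 = -383 - 21 = -404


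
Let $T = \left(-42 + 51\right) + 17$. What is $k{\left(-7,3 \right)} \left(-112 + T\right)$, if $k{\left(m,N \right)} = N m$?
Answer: $1806$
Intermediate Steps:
$T = 26$ ($T = 9 + 17 = 26$)
$k{\left(-7,3 \right)} \left(-112 + T\right) = 3 \left(-7\right) \left(-112 + 26\right) = \left(-21\right) \left(-86\right) = 1806$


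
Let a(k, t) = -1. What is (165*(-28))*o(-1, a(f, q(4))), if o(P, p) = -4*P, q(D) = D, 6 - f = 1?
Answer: -18480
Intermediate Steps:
f = 5 (f = 6 - 1*1 = 6 - 1 = 5)
(165*(-28))*o(-1, a(f, q(4))) = (165*(-28))*(-4*(-1)) = -4620*4 = -18480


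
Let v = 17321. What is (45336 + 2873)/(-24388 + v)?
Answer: -48209/7067 ≈ -6.8217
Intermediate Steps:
(45336 + 2873)/(-24388 + v) = (45336 + 2873)/(-24388 + 17321) = 48209/(-7067) = 48209*(-1/7067) = -48209/7067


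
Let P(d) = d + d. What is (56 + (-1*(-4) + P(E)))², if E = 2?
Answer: 4096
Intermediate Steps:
P(d) = 2*d
(56 + (-1*(-4) + P(E)))² = (56 + (-1*(-4) + 2*2))² = (56 + (4 + 4))² = (56 + 8)² = 64² = 4096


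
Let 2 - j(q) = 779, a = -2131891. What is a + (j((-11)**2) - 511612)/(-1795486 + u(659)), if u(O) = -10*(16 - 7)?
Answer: -3827971801827/1795576 ≈ -2.1319e+6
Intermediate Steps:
j(q) = -777 (j(q) = 2 - 1*779 = 2 - 779 = -777)
u(O) = -90 (u(O) = -10*9 = -90)
a + (j((-11)**2) - 511612)/(-1795486 + u(659)) = -2131891 + (-777 - 511612)/(-1795486 - 90) = -2131891 - 512389/(-1795576) = -2131891 - 512389*(-1/1795576) = -2131891 + 512389/1795576 = -3827971801827/1795576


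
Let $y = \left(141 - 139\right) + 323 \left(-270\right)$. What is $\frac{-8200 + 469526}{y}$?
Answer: $- \frac{230663}{43604} \approx -5.2899$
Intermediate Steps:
$y = -87208$ ($y = 2 - 87210 = -87208$)
$\frac{-8200 + 469526}{y} = \frac{-8200 + 469526}{-87208} = 461326 \left(- \frac{1}{87208}\right) = - \frac{230663}{43604}$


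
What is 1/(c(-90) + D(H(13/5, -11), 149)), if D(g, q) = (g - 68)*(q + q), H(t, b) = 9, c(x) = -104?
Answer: -1/17686 ≈ -5.6542e-5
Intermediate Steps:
D(g, q) = 2*q*(-68 + g) (D(g, q) = (-68 + g)*(2*q) = 2*q*(-68 + g))
1/(c(-90) + D(H(13/5, -11), 149)) = 1/(-104 + 2*149*(-68 + 9)) = 1/(-104 + 2*149*(-59)) = 1/(-104 - 17582) = 1/(-17686) = -1/17686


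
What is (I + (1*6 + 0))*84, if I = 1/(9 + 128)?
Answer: 69132/137 ≈ 504.61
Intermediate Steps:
I = 1/137 ≈ 0.0072993
(I + (1*6 + 0))*84 = (1/137 + (1*6 + 0))*84 = (1/137 + (6 + 0))*84 = (1/137 + 6)*84 = (823/137)*84 = 69132/137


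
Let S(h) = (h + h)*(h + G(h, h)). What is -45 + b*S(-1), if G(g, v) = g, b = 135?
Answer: 495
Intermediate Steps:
S(h) = 4*h² (S(h) = (h + h)*(h + h) = (2*h)*(2*h) = 4*h²)
-45 + b*S(-1) = -45 + 135*(4*(-1)²) = -45 + 135*(4*1) = -45 + 135*4 = -45 + 540 = 495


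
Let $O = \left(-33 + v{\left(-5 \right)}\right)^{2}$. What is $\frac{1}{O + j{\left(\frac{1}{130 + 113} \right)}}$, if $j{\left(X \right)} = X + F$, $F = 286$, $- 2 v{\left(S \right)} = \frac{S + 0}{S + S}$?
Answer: $\frac{3888}{5410411} \approx 0.00071861$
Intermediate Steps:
$v{\left(S \right)} = - \frac{1}{4}$ ($v{\left(S \right)} = - \frac{\left(S + 0\right) \frac{1}{S + S}}{2} = - \frac{S \frac{1}{2 S}}{2} = \left(- \frac{1}{2}\right) \frac{1}{2} = - \frac{1}{4}$)
$O = \frac{17689}{16}$ ($O = \left(-33 - \frac{1}{4}\right)^{2} = \left(- \frac{133}{4}\right)^{2} = \frac{17689}{16} \approx 1105.6$)
$j{\left(X \right)} = 286 + X$ ($j{\left(X \right)} = X + 286 = 286 + X$)
$\frac{1}{O + j{\left(\frac{1}{130 + 113} \right)}} = \frac{1}{\frac{17689}{16} + \left(286 + \frac{1}{130 + 113}\right)} = \frac{1}{\frac{17689}{16} + \left(286 + \frac{1}{243}\right)} = \frac{1}{\frac{17689}{16} + \frac{69499}{243}} = \frac{1}{\frac{5410411}{3888}} = \frac{3888}{5410411}$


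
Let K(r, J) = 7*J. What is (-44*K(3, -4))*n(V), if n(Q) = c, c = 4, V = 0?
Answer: 4928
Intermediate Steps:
n(Q) = 4
(-44*K(3, -4))*n(V) = -308*(-4)*4 = -44*(-28)*4 = 1232*4 = 4928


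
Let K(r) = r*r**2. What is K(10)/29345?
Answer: 200/5869 ≈ 0.034077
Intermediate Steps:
K(r) = r**3
K(10)/29345 = 10**3/29345 = 1000*(1/29345) = 200/5869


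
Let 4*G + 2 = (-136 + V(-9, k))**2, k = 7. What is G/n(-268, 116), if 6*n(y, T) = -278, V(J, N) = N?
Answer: -49917/556 ≈ -89.779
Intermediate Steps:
n(y, T) = -139/3 (n(y, T) = (1/6)*(-278) = -139/3)
G = 16639/4 (G = -1/2 + (-136 + 7)**2/4 = -1/2 + (1/4)*(-129)**2 = -1/2 + (1/4)*16641 = -1/2 + 16641/4 = 16639/4 ≈ 4159.8)
G/n(-268, 116) = 16639/(4*(-139/3)) = (16639/4)*(-3/139) = -49917/556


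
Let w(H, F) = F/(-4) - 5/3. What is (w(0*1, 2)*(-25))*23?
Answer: 7475/6 ≈ 1245.8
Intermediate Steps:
w(H, F) = -5/3 - F/4 (w(H, F) = F*(-¼) - 5*⅓ = -F/4 - 5/3 = -5/3 - F/4)
(w(0*1, 2)*(-25))*23 = ((-5/3 - ¼*2)*(-25))*23 = ((-5/3 - ½)*(-25))*23 = -13/6*(-25)*23 = (325/6)*23 = 7475/6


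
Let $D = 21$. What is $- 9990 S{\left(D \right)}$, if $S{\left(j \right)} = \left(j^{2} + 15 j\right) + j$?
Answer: $-7762230$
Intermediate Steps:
$S{\left(j \right)} = j^{2} + 16 j$
$- 9990 S{\left(D \right)} = - 9990 \cdot 21 \left(16 + 21\right) = - 9990 \cdot 21 \cdot 37 = \left(-9990\right) 777 = -7762230$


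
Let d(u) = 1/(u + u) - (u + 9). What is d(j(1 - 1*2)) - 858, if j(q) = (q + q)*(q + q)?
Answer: -6967/8 ≈ -870.88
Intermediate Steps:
j(q) = 4*q² (j(q) = (2*q)*(2*q) = 4*q²)
d(u) = -9 + 1/(2*u) - u (d(u) = 1/(2*u) - (9 + u) = 1/(2*u) + (-9 - u) = -9 + 1/(2*u) - u)
d(j(1 - 1*2)) - 858 = (-9 + 1/(2*((4*(1 - 1*2)²))) - 4*(1 - 1*2)²) - 858 = (-9 + 1/(2*((4*(1 - 2)²))) - 4*(1 - 2)²) - 858 = (-9 + 1/(2*((4*(-1)²))) - 4*(-1)²) - 858 = (-9 + 1/(2*((4*1))) - 4) - 858 = (-9 + (½)/4 - 1*4) - 858 = (-9 + (½)*(¼) - 4) - 858 = (-9 + ⅛ - 4) - 858 = -103/8 - 858 = -6967/8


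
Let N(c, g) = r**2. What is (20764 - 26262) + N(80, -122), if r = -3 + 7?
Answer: -5482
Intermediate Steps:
r = 4
N(c, g) = 16 (N(c, g) = 4**2 = 16)
(20764 - 26262) + N(80, -122) = (20764 - 26262) + 16 = -5498 + 16 = -5482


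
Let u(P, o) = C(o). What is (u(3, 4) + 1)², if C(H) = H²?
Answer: 289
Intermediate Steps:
u(P, o) = o²
(u(3, 4) + 1)² = (4² + 1)² = (16 + 1)² = 17² = 289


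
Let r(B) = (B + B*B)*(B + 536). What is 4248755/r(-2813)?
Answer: -4248755/18011425212 ≈ -0.00023589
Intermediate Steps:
r(B) = (536 + B)*(B + B²) (r(B) = (B + B²)*(536 + B) = (536 + B)*(B + B²))
4248755/r(-2813) = 4248755/((-2813*(536 + (-2813)² + 537*(-2813)))) = 4248755/((-2813*(536 + 7912969 - 1510581))) = 4248755/((-2813*6402924)) = 4248755/(-18011425212) = 4248755*(-1/18011425212) = -4248755/18011425212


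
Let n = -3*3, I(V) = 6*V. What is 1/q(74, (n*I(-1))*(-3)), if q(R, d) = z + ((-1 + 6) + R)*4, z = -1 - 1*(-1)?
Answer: 1/316 ≈ 0.0031646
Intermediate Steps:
n = -9
z = 0 (z = -1 + 1 = 0)
q(R, d) = 20 + 4*R (q(R, d) = 0 + ((-1 + 6) + R)*4 = 0 + (5 + R)*4 = 0 + (20 + 4*R) = 20 + 4*R)
1/q(74, (n*I(-1))*(-3)) = 1/(20 + 4*74) = 1/(20 + 296) = 1/316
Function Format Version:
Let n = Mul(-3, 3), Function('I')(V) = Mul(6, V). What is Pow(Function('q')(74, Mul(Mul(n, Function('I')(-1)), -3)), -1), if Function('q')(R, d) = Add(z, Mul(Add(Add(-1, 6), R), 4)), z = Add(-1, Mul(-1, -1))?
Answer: Rational(1, 316) ≈ 0.0031646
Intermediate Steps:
n = -9
z = 0 (z = Add(-1, 1) = 0)
Function('q')(R, d) = Add(20, Mul(4, R)) (Function('q')(R, d) = Add(0, Mul(Add(Add(-1, 6), R), 4)) = Add(0, Mul(Add(5, R), 4)) = Add(0, Add(20, Mul(4, R))) = Add(20, Mul(4, R)))
Pow(Function('q')(74, Mul(Mul(n, Function('I')(-1)), -3)), -1) = Pow(Add(20, Mul(4, 74)), -1) = Pow(Add(20, 296), -1) = Pow(316, -1) = Rational(1, 316)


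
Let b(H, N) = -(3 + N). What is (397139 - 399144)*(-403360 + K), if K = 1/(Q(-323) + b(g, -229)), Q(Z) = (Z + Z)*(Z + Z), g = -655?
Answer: 337681580943595/417542 ≈ 8.0874e+8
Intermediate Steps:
Q(Z) = 4*Z**2 (Q(Z) = (2*Z)*(2*Z) = 4*Z**2)
b(H, N) = -3 - N
K = 1/417542 (K = 1/(4*(-323)**2 + (-3 - 1*(-229))) = 1/(4*104329 + (-3 + 229)) = 1/(417316 + 226) = 1/417542 ≈ 2.3950e-6)
(397139 - 399144)*(-403360 + K) = (397139 - 399144)*(-403360 + 1/417542) = -2005*(-168419741119/417542) = 337681580943595/417542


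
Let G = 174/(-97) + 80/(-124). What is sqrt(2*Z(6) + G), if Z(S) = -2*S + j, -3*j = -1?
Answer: 2*I*sqrt(524327583)/9021 ≈ 5.0766*I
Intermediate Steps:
j = 1/3 (j = -1/3*(-1) = 1/3 ≈ 0.33333)
Z(S) = 1/3 - 2*S (Z(S) = -2*S + 1/3 = 1/3 - 2*S)
G = -7334/3007 (G = 174*(-1/97) + 80*(-1/124) = -174/97 - 20/31 = -7334/3007 ≈ -2.4390)
sqrt(2*Z(6) + G) = sqrt(2*(1/3 - 2*6) - 7334/3007) = sqrt(2*(1/3 - 12) - 7334/3007) = sqrt(2*(-35/3) - 7334/3007) = sqrt(-70/3 - 7334/3007) = sqrt(-232492/9021) = 2*I*sqrt(524327583)/9021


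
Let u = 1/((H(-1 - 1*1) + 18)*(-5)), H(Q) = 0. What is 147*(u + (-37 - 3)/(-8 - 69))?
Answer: 24661/330 ≈ 74.730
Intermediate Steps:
u = -1/90 (u = 1/((0 + 18)*(-5)) = 1/(18*(-5)) = 1/(-90) = -1/90 ≈ -0.011111)
147*(u + (-37 - 3)/(-8 - 69)) = 147*(-1/90 + (-37 - 3)/(-8 - 69)) = 147*(-1/90 - 40/(-77)) = 147*(-1/90 - 40*(-1/77)) = 147*(-1/90 + 40/77) = 147*(3523/6930) = 24661/330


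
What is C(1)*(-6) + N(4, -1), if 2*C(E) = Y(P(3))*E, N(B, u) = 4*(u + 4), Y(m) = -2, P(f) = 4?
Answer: 18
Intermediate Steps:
N(B, u) = 16 + 4*u (N(B, u) = 4*(4 + u) = 16 + 4*u)
C(E) = -E (C(E) = (-2*E)/2 = -E)
C(1)*(-6) + N(4, -1) = -1*1*(-6) + (16 + 4*(-1)) = -1*(-6) + (16 - 4) = 6 + 12 = 18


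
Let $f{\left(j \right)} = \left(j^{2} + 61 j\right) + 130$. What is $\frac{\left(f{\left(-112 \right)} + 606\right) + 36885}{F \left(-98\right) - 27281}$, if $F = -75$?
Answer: $- \frac{43333}{19931} \approx -2.1742$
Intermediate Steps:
$f{\left(j \right)} = 130 + j^{2} + 61 j$
$\frac{\left(f{\left(-112 \right)} + 606\right) + 36885}{F \left(-98\right) - 27281} = \frac{\left(\left(130 + \left(-112\right)^{2} + 61 \left(-112\right)\right) + 606\right) + 36885}{\left(-75\right) \left(-98\right) - 27281} = \frac{\left(\left(130 + 12544 - 6832\right) + 606\right) + 36885}{7350 - 27281} = \frac{\left(5842 + 606\right) + 36885}{-19931} = \left(6448 + 36885\right) \left(- \frac{1}{19931}\right) = 43333 \left(- \frac{1}{19931}\right) = - \frac{43333}{19931}$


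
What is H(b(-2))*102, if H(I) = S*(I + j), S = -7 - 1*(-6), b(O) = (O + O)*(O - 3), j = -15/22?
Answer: -21675/11 ≈ -1970.5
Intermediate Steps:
j = -15/22 (j = -15*1/22 = -15/22 ≈ -0.68182)
b(O) = 2*O*(-3 + O) (b(O) = (2*O)*(-3 + O) = 2*O*(-3 + O))
S = -1 (S = -7 + 6 = -1)
H(I) = 15/22 - I (H(I) = -(I - 15/22) = -(-15/22 + I) = 15/22 - I)
H(b(-2))*102 = (15/22 - 2*(-2)*(-3 - 2))*102 = (15/22 - 2*(-2)*(-5))*102 = (15/22 - 1*20)*102 = (15/22 - 20)*102 = -425/22*102 = -21675/11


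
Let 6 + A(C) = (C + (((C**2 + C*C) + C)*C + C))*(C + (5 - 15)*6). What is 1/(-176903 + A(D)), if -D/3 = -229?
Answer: 1/406896958714 ≈ 2.4576e-12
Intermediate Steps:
D = 687 (D = -3*(-229) = 687)
A(C) = -6 + (-60 + C)*(2*C + C*(C + 2*C**2)) (A(C) = -6 + (C + (((C**2 + C*C) + C)*C + C))*(C + (5 - 15)*6) = -6 + (C + (((C**2 + C**2) + C)*C + C))*(C - 10*6) = -6 + (C + ((2*C**2 + C)*C + C))*(C - 60) = -6 + (C + ((C + 2*C**2)*C + C))*(-60 + C) = -6 + (C + (C*(C + 2*C**2) + C))*(-60 + C) = -6 + (C + (C + C*(C + 2*C**2)))*(-60 + C) = -6 + (2*C + C*(C + 2*C**2))*(-60 + C) = -6 + (-60 + C)*(2*C + C*(C + 2*C**2)))
1/(-176903 + A(D)) = 1/(-176903 + (-6 - 120*687 - 119*687**3 - 58*687**2 + 2*687**4)) = 1/(-176903 + (-6 - 82440 - 119*324242703 - 58*471969 + 2*222754736961)) = 1/(-176903 + (-6 - 82440 - 38584881657 - 27374202 + 445509473922)) = 1/(-176903 + 406897135617) = 1/406896958714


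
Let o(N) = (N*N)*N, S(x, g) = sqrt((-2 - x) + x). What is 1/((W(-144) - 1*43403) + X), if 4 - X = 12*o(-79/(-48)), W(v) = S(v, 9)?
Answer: -3690622983168/160366788538187041 - 84934656*I*sqrt(2)/160366788538187041 ≈ -2.3014e-5 - 7.4901e-10*I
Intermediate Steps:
S(x, g) = I*sqrt(2) (S(x, g) = sqrt(-2) = I*sqrt(2))
W(v) = I*sqrt(2)
o(N) = N**3 (o(N) = N**2*N = N**3)
X = -456175/9216 (X = 4 - 12*(-79/(-48))**3 = 4 - 12*(-79*(-1/48))**3 = 4 - 12*(79/48)**3 = 4 - 12*493039/110592 = 4 - 1*493039/9216 = 4 - 493039/9216 = -456175/9216 ≈ -49.498)
1/((W(-144) - 1*43403) + X) = 1/((I*sqrt(2) - 1*43403) - 456175/9216) = 1/((I*sqrt(2) - 43403) - 456175/9216) = 1/((-43403 + I*sqrt(2)) - 456175/9216) = 1/(-400458223/9216 + I*sqrt(2))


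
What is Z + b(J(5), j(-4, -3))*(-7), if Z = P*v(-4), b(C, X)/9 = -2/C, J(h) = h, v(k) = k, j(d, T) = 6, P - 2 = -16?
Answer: 406/5 ≈ 81.200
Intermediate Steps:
P = -14 (P = 2 - 16 = -14)
b(C, X) = -18/C (b(C, X) = 9*(-2/C) = -18/C)
Z = 56 (Z = -14*(-4) = 56)
Z + b(J(5), j(-4, -3))*(-7) = 56 - 18/5*(-7) = 56 + 126/5 = 406/5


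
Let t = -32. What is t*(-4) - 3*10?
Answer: 98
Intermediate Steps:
t*(-4) - 3*10 = -32*(-4) - 3*10 = 128 - 30 = 98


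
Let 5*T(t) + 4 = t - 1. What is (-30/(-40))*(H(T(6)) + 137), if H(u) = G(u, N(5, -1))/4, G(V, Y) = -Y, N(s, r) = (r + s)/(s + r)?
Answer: 1641/16 ≈ 102.56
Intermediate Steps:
T(t) = -1 + t/5 (T(t) = -4/5 + (t - 1)/5 = -4/5 + (-1 + t)/5 = -4/5 + (-1/5 + t/5) = -1 + t/5)
N(s, r) = 1 (N(s, r) = (r + s)/(r + s) = 1)
H(u) = -1/4 (H(u) = -1*1/4 = -1/4)
(-30/(-40))*(H(T(6)) + 137) = (-30/(-40))*(-1/4 + 137) = -30*(-1/40)*(547/4) = (3/4)*(547/4) = 1641/16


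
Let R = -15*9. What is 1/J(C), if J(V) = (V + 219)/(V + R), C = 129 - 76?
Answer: -41/136 ≈ -0.30147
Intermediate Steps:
C = 53
R = -135
J(V) = (219 + V)/(-135 + V) (J(V) = (V + 219)/(V - 135) = (219 + V)/(-135 + V))
1/J(C) = 1/((219 + 53)/(-135 + 53)) = 1/(272/(-82)) = 1/(-1/82*272) = 1/(-136/41) = -41/136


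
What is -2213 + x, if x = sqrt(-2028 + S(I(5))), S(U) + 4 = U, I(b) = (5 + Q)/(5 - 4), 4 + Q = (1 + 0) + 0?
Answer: -2213 + I*sqrt(2030) ≈ -2213.0 + 45.056*I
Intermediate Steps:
Q = -3 (Q = -4 + ((1 + 0) + 0) = -4 + (1 + 0) = -4 + 1 = -3)
I(b) = 2 (I(b) = (5 - 3)/(5 - 4) = 2/1 = 2*1 = 2)
S(U) = -4 + U
x = I*sqrt(2030) (x = sqrt(-2028 + (-4 + 2)) = sqrt(-2028 - 2) = sqrt(-2030) = I*sqrt(2030) ≈ 45.056*I)
-2213 + x = -2213 + I*sqrt(2030)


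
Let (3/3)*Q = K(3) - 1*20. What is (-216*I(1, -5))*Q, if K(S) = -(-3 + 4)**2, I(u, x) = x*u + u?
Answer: -18144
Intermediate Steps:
I(u, x) = u + u*x (I(u, x) = u*x + u = u + u*x)
K(S) = -1 (K(S) = -1*1**2 = -1*1 = -1)
Q = -21 (Q = -1 - 1*20 = -1 - 20 = -21)
(-216*I(1, -5))*Q = -216*1*(1 - 5)*(-21) = -216*1*(-4)*(-21) = -216*(-4)*(-21) = -18*(-48)*(-21) = 864*(-21) = -18144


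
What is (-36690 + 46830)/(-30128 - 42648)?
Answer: -2535/18194 ≈ -0.13933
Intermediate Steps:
(-36690 + 46830)/(-30128 - 42648) = 10140/(-72776) = 10140*(-1/72776) = -2535/18194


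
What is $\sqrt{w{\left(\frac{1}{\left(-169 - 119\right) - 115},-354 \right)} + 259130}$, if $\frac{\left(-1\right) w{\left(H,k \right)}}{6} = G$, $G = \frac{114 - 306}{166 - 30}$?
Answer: $\frac{\sqrt{74891018}}{17} \approx 509.06$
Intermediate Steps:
$G = - \frac{24}{17}$ ($G = - \frac{192}{136} = \left(-192\right) \frac{1}{136} = - \frac{24}{17} \approx -1.4118$)
$w{\left(H,k \right)} = \frac{144}{17}$ ($w{\left(H,k \right)} = \left(-6\right) \left(- \frac{24}{17}\right) = \frac{144}{17}$)
$\sqrt{w{\left(\frac{1}{\left(-169 - 119\right) - 115},-354 \right)} + 259130} = \sqrt{\frac{144}{17} + 259130} = \sqrt{\frac{4405354}{17}} = \frac{\sqrt{74891018}}{17}$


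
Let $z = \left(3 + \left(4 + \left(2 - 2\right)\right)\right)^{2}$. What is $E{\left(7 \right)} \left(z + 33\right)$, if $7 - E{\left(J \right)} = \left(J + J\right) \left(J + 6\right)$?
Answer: $-14350$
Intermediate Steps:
$E{\left(J \right)} = 7 - 2 J \left(6 + J\right)$ ($E{\left(J \right)} = 7 - \left(J + J\right) \left(J + 6\right) = 7 - 2 J \left(6 + J\right)$)
$z = 49$ ($z = \left(3 + \left(4 + \left(2 - 2\right)\right)\right)^{2} = \left(3 + \left(4 + 0\right)\right)^{2} = \left(3 + 4\right)^{2} = 7^{2} = 49$)
$E{\left(7 \right)} \left(z + 33\right) = \left(7 - 84 - 2 \cdot 7^{2}\right) \left(49 + 33\right) = \left(7 - 84 - 98\right) 82 = \left(-175\right) 82 = -14350$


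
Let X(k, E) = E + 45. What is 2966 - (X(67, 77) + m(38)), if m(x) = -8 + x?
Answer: 2814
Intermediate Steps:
X(k, E) = 45 + E
2966 - (X(67, 77) + m(38)) = 2966 - ((45 + 77) + (-8 + 38)) = 2966 - (122 + 30) = 2966 - 1*152 = 2966 - 152 = 2814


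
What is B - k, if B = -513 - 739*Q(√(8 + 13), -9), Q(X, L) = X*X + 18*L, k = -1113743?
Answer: 1217429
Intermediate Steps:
Q(X, L) = X² + 18*L
B = 103686 (B = -513 - 739*((√(8 + 13))² + 18*(-9)) = -513 - 739*((√21)² - 162) = -513 - 739*(21 - 162) = -513 - 739*(-141) = -513 + 104199 = 103686)
B - k = 103686 - 1*(-1113743) = 103686 + 1113743 = 1217429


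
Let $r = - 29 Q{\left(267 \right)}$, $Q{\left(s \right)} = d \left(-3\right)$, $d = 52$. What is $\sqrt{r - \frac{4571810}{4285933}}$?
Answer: $\frac{\sqrt{83082764411183506}}{4285933} \approx 67.253$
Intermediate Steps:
$Q{\left(s \right)} = -156$ ($Q{\left(s \right)} = 52 \left(-3\right) = -156$)
$r = 4524$ ($r = \left(-29\right) \left(-156\right) = 4524$)
$\sqrt{r - \frac{4571810}{4285933}} = \sqrt{4524 - \frac{4571810}{4285933}} = \sqrt{\frac{19384989082}{4285933}} = \frac{\sqrt{83082764411183506}}{4285933}$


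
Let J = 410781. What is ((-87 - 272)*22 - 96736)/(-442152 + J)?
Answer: 34878/10457 ≈ 3.3354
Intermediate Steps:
((-87 - 272)*22 - 96736)/(-442152 + J) = ((-87 - 272)*22 - 96736)/(-442152 + 410781) = (-359*22 - 96736)/(-31371) = (-7898 - 96736)*(-1/31371) = -104634*(-1/31371) = 34878/10457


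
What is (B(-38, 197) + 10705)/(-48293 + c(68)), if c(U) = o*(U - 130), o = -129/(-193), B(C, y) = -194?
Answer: -88201/405589 ≈ -0.21746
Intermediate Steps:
o = 129/193 (o = -129*(-1/193) = 129/193 ≈ 0.66839)
c(U) = -16770/193 + 129*U/193 (c(U) = 129*(U - 130)/193 = 129*(-130 + U)/193 = -16770/193 + 129*U/193)
(B(-38, 197) + 10705)/(-48293 + c(68)) = (-194 + 10705)/(-48293 + (-16770/193 + (129/193)*68)) = 10511/(-48293 + (-16770/193 + 8772/193)) = 10511/(-48293 - 7998/193) = 10511/(-9328547/193) = 10511*(-193/9328547) = -88201/405589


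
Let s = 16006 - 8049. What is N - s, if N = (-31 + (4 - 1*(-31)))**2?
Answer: -7941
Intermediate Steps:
N = 16 (N = (-31 + (4 + 31))**2 = (-31 + 35)**2 = 4**2 = 16)
s = 7957
N - s = 16 - 1*7957 = 16 - 7957 = -7941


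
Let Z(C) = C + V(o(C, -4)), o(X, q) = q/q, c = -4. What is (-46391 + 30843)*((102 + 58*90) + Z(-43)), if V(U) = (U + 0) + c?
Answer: -82031248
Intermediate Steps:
o(X, q) = 1
V(U) = -4 + U (V(U) = (U + 0) - 4 = U - 4 = -4 + U)
Z(C) = -3 + C (Z(C) = C + (-4 + 1) = C - 3 = -3 + C)
(-46391 + 30843)*((102 + 58*90) + Z(-43)) = (-46391 + 30843)*((102 + 58*90) + (-3 - 43)) = -15548*((102 + 5220) - 46) = -15548*(5322 - 46) = -15548*5276 = -82031248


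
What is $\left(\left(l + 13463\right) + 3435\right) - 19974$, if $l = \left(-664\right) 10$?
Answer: $-9716$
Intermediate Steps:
$l = -6640$
$\left(\left(l + 13463\right) + 3435\right) - 19974 = \left(\left(-6640 + 13463\right) + 3435\right) - 19974 = \left(6823 + 3435\right) - 19974 = 10258 - 19974 = -9716$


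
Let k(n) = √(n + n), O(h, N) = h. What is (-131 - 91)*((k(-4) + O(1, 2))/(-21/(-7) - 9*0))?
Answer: -74 - 148*I*√2 ≈ -74.0 - 209.3*I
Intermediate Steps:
k(n) = √2*√n (k(n) = √(2*n) = √2*√n)
(-131 - 91)*((k(-4) + O(1, 2))/(-21/(-7) - 9*0)) = (-131 - 91)*((√2*√(-4) + 1)/(-21/(-7) - 9*0)) = -222*(√2*(2*I) + 1)/(-21*(-⅐) + 0) = -222*(2*I*√2 + 1)/(3 + 0) = -222*(1 + 2*I*√2)/3 = -222*(⅓ + 2*I*√2/3) = -74 - 148*I*√2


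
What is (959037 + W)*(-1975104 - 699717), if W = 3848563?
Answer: -12859469439600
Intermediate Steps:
(959037 + W)*(-1975104 - 699717) = (959037 + 3848563)*(-1975104 - 699717) = 4807600*(-2674821) = -12859469439600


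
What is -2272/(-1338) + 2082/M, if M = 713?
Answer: 2202826/476997 ≈ 4.6181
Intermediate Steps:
-2272/(-1338) + 2082/M = -2272/(-1338) + 2082/713 = -2272*(-1/1338) + 2082*(1/713) = 1136/669 + 2082/713 = 2202826/476997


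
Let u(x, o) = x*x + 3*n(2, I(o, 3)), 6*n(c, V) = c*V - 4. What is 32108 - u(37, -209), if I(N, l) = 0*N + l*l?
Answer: 30732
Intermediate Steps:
I(N, l) = l² (I(N, l) = 0 + l² = l²)
n(c, V) = -⅔ + V*c/6 (n(c, V) = (c*V - 4)/6 = (V*c - 4)/6 = (-4 + V*c)/6 = -⅔ + V*c/6)
u(x, o) = 7 + x² (u(x, o) = x*x + 3*(-⅔ + (⅙)*3²*2) = x² + 3*(-⅔ + (⅙)*9*2) = x² + 3*(-⅔ + 3) = x² + 3*(7/3) = x² + 7 = 7 + x²)
32108 - u(37, -209) = 32108 - (7 + 37²) = 32108 - (7 + 1369) = 32108 - 1*1376 = 32108 - 1376 = 30732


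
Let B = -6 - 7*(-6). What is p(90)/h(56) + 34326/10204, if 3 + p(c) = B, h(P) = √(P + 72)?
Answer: 17163/5102 + 33*√2/16 ≈ 6.2808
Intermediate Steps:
h(P) = √(72 + P)
B = 36 (B = -6 + 42 = 36)
p(c) = 33 (p(c) = -3 + 36 = 33)
p(90)/h(56) + 34326/10204 = 33/(√(72 + 56)) + 34326/10204 = 33/(√128) + 34326*(1/10204) = 33/((8*√2)) + 17163/5102 = 33*(√2/16) + 17163/5102 = 33*√2/16 + 17163/5102 = 17163/5102 + 33*√2/16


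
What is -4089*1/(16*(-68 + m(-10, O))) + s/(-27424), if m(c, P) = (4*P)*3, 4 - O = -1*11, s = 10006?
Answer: -4064609/1535744 ≈ -2.6467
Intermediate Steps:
O = 15 (O = 4 - (-1)*11 = 4 - 1*(-11) = 4 + 11 = 15)
m(c, P) = 12*P
-4089*1/(16*(-68 + m(-10, O))) + s/(-27424) = -4089*1/(16*(-68 + 12*15)) + 10006/(-27424) = -4089*1/(16*(-68 + 180)) + 10006*(-1/27424) = -4089/(16*112) - 5003/13712 = -4089/1792 - 5003/13712 = -4064609/1535744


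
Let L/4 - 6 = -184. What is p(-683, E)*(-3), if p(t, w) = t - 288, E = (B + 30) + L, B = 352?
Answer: 2913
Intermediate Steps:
L = -712 (L = 24 + 4*(-184) = 24 - 736 = -712)
E = -330 (E = (352 + 30) - 712 = 382 - 712 = -330)
p(t, w) = -288 + t
p(-683, E)*(-3) = (-288 - 683)*(-3) = -971*(-3) = 2913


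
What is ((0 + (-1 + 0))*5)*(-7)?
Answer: 35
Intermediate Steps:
((0 + (-1 + 0))*5)*(-7) = ((0 - 1)*5)*(-7) = -1*5*(-7) = -5*(-7) = 35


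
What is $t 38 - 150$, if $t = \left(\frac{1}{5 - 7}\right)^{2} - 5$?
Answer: $- \frac{661}{2} \approx -330.5$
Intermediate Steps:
$t = - \frac{19}{4}$ ($t = \left(\frac{1}{-2}\right)^{2} + \left(0 - 5\right) = \left(- \frac{1}{2}\right)^{2} - 5 = \frac{1}{4} - 5 = - \frac{19}{4} \approx -4.75$)
$t 38 - 150 = \left(- \frac{19}{4}\right) 38 - 150 = - \frac{361}{2} - 150 = - \frac{661}{2}$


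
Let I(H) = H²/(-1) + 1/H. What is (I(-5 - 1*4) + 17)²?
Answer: 332929/81 ≈ 4110.2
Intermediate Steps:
I(H) = 1/H - H² (I(H) = H²*(-1) + 1/H = -H² + 1/H = 1/H - H²)
(I(-5 - 1*4) + 17)² = ((1 - (-5 - 1*4)³)/(-5 - 1*4) + 17)² = ((1 - (-5 - 4)³)/(-5 - 4) + 17)² = ((1 - 1*(-9)³)/(-9) + 17)² = (-(1 - 1*(-729))/9 + 17)² = (-(1 + 729)/9 + 17)² = (-⅑*730 + 17)² = (-730/9 + 17)² = (-577/9)² = 332929/81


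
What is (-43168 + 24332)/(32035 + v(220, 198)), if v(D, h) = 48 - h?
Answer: -18836/31885 ≈ -0.59075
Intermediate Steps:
(-43168 + 24332)/(32035 + v(220, 198)) = (-43168 + 24332)/(32035 + (48 - 1*198)) = -18836/(32035 + (48 - 198)) = -18836/(32035 - 150) = -18836/31885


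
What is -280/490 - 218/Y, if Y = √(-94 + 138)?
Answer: -4/7 - 109*√11/11 ≈ -33.436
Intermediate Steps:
Y = 2*√11 (Y = √44 = 2*√11 ≈ 6.6332)
-280/490 - 218/Y = -280/490 - 218*√11/22 = -280*1/490 - 109*√11/11 = -4/7 - 109*√11/11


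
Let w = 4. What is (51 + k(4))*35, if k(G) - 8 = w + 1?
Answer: 2240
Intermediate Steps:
k(G) = 13 (k(G) = 8 + (4 + 1) = 8 + 5 = 13)
(51 + k(4))*35 = (51 + 13)*35 = 64*35 = 2240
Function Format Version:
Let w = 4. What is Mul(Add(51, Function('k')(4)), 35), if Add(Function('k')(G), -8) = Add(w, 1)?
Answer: 2240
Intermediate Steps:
Function('k')(G) = 13 (Function('k')(G) = Add(8, Add(4, 1)) = Add(8, 5) = 13)
Mul(Add(51, Function('k')(4)), 35) = Mul(Add(51, 13), 35) = Mul(64, 35) = 2240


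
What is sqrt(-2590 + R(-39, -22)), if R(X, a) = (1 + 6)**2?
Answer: 11*I*sqrt(21) ≈ 50.408*I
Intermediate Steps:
R(X, a) = 49 (R(X, a) = 7**2 = 49)
sqrt(-2590 + R(-39, -22)) = sqrt(-2590 + 49) = sqrt(-2541) = 11*I*sqrt(21)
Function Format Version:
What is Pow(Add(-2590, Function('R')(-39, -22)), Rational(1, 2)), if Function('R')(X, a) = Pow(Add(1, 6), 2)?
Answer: Mul(11, I, Pow(21, Rational(1, 2))) ≈ Mul(50.408, I)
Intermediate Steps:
Function('R')(X, a) = 49 (Function('R')(X, a) = Pow(7, 2) = 49)
Pow(Add(-2590, Function('R')(-39, -22)), Rational(1, 2)) = Pow(Add(-2590, 49), Rational(1, 2)) = Pow(-2541, Rational(1, 2)) = Mul(11, I, Pow(21, Rational(1, 2)))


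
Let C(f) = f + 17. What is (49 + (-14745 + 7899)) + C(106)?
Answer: -6674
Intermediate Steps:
C(f) = 17 + f
(49 + (-14745 + 7899)) + C(106) = (49 + (-14745 + 7899)) + (17 + 106) = (49 - 6846) + 123 = -6797 + 123 = -6674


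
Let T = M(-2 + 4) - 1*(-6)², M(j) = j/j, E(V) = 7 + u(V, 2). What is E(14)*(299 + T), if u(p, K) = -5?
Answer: 528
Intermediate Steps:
E(V) = 2 (E(V) = 7 - 5 = 2)
M(j) = 1
T = -35 (T = 1 - 1*(-6)² = 1 - 1*36 = 1 - 36 = -35)
E(14)*(299 + T) = 2*(299 - 35) = 2*264 = 528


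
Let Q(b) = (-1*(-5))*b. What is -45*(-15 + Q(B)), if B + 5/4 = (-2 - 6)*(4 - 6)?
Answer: -10575/4 ≈ -2643.8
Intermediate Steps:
B = 59/4 (B = -5/4 + (-2 - 6)*(4 - 6) = -5/4 - 8*(-2) = -5/4 + 16 = 59/4 ≈ 14.750)
Q(b) = 5*b
-45*(-15 + Q(B)) = -45*(-15 + 5*(59/4)) = -45*(-15 + 295/4) = -45*235/4 = -10575/4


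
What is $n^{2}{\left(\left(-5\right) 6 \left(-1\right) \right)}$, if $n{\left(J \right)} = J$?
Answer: $900$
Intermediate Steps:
$n^{2}{\left(\left(-5\right) 6 \left(-1\right) \right)} = \left(\left(-5\right) 6 \left(-1\right)\right)^{2} = \left(\left(-30\right) \left(-1\right)\right)^{2} = 30^{2} = 900$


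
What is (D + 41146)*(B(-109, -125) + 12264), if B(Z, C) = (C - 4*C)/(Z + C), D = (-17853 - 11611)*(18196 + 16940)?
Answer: -495070168515193/39 ≈ -1.2694e+13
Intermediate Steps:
D = -1035247104 (D = -29464*35136 = -1035247104)
B(Z, C) = -3*C/(C + Z) (B(Z, C) = (-3*C)/(C + Z) = -3*C/(C + Z))
(D + 41146)*(B(-109, -125) + 12264) = (-1035247104 + 41146)*(-3*(-125)/(-125 - 109) + 12264) = -1035205958*(-3*(-125)/(-234) + 12264) = -1035205958*(-3*(-125)*(-1/234) + 12264) = -1035205958*(-125/78 + 12264) = -1035205958*956467/78 = -495070168515193/39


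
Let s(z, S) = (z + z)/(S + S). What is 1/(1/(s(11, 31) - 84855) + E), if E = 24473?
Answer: 2630494/64376079631 ≈ 4.0861e-5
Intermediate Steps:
s(z, S) = z/S (s(z, S) = (2*z)/((2*S)) = (2*z)*(1/(2*S)) = z/S)
1/(1/(s(11, 31) - 84855) + E) = 1/(1/(11/31 - 84855) + 24473) = 1/(1/(-2630494/31) + 24473) = 1/(-31/2630494 + 24473) = 1/(64376079631/2630494) = 2630494/64376079631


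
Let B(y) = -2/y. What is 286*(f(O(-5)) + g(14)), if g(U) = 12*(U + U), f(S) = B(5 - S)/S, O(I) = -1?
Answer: 288574/3 ≈ 96191.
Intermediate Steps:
f(S) = -2/(S*(5 - S)) (f(S) = (-2/(5 - S))/S = -2/(S*(5 - S)))
g(U) = 24*U (g(U) = 12*(2*U) = 24*U)
286*(f(O(-5)) + g(14)) = 286*(2/(-1*(-5 - 1)) + 24*14) = 286*(2*(-1)/(-6) + 336) = 286*(2*(-1)*(-⅙) + 336) = 286*(⅓ + 336) = 286*(1009/3) = 288574/3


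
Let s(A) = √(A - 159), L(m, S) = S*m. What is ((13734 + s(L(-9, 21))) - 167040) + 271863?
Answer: 118557 + 2*I*√87 ≈ 1.1856e+5 + 18.655*I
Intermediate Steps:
s(A) = √(-159 + A)
((13734 + s(L(-9, 21))) - 167040) + 271863 = ((13734 + √(-159 + 21*(-9))) - 167040) + 271863 = ((13734 + √(-159 - 189)) - 167040) + 271863 = ((13734 + √(-348)) - 167040) + 271863 = ((13734 + 2*I*√87) - 167040) + 271863 = (-153306 + 2*I*√87) + 271863 = 118557 + 2*I*√87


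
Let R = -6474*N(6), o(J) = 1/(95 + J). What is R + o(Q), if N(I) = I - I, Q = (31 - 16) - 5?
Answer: 1/105 ≈ 0.0095238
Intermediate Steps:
Q = 10 (Q = 15 - 5 = 10)
N(I) = 0
R = 0 (R = -6474*0 = 0)
R + o(Q) = 0 + 1/(95 + 10) = 0 + 1/105 = 1/105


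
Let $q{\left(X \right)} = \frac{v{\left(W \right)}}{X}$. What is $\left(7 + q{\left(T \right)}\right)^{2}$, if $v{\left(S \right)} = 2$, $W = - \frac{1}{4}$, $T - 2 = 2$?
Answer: $\frac{225}{4} \approx 56.25$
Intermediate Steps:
$T = 4$ ($T = 2 + 2 = 4$)
$W = - \frac{1}{4}$ ($W = \left(-1\right) \frac{1}{4} = - \frac{1}{4} \approx -0.25$)
$q{\left(X \right)} = \frac{2}{X}$
$\left(7 + q{\left(T \right)}\right)^{2} = \left(7 + \frac{2}{4}\right)^{2} = \left(7 + 2 \cdot \frac{1}{4}\right)^{2} = \left(7 + \frac{1}{2}\right)^{2} = \left(\frac{15}{2}\right)^{2} = \frac{225}{4}$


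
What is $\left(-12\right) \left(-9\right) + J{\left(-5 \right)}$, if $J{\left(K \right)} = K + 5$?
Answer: $108$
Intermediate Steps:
$J{\left(K \right)} = 5 + K$
$\left(-12\right) \left(-9\right) + J{\left(-5 \right)} = \left(-12\right) \left(-9\right) + \left(5 - 5\right) = 108 + 0 = 108$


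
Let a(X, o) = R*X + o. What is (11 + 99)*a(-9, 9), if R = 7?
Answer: -5940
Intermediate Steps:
a(X, o) = o + 7*X (a(X, o) = 7*X + o = o + 7*X)
(11 + 99)*a(-9, 9) = (11 + 99)*(9 + 7*(-9)) = 110*(9 - 63) = 110*(-54) = -5940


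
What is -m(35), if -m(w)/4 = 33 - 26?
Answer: 28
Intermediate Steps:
m(w) = -28 (m(w) = -4*(33 - 26) = -4*7 = -28)
-m(35) = -1*(-28) = 28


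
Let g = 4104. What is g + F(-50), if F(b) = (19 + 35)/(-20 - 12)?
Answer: 65637/16 ≈ 4102.3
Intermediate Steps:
F(b) = -27/16 (F(b) = 54/(-32) = 54*(-1/32) = -27/16)
g + F(-50) = 4104 - 27/16 = 65637/16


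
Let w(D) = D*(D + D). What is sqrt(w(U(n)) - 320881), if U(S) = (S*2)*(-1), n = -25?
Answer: I*sqrt(315881) ≈ 562.03*I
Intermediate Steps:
U(S) = -2*S (U(S) = (2*S)*(-1) = -2*S)
w(D) = 2*D**2 (w(D) = D*(2*D) = 2*D**2)
sqrt(w(U(n)) - 320881) = sqrt(2*(-2*(-25))**2 - 320881) = sqrt(2*50**2 - 320881) = sqrt(2*2500 - 320881) = sqrt(5000 - 320881) = sqrt(-315881) = I*sqrt(315881)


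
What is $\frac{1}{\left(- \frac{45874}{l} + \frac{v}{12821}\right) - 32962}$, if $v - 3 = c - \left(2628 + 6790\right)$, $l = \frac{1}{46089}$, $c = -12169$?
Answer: $- \frac{12821}{27107693510692} \approx -4.7297 \cdot 10^{-10}$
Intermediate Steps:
$l = \frac{1}{46089} \approx 2.1697 \cdot 10^{-5}$
$v = -21584$ ($v = 3 - 21587 = -21584$)
$\frac{1}{\left(- \frac{45874}{l} + \frac{v}{12821}\right) - 32962} = \frac{1}{\left(- 45874 \frac{1}{\frac{1}{46089}} - \frac{21584}{12821}\right) - 32962} = \frac{1}{\left(\left(-45874\right) 46089 - \frac{21584}{12821}\right) - 32962} = \frac{1}{\left(-2114286786 - \frac{21584}{12821}\right) - 32962} = \frac{1}{- \frac{27107270904890}{12821} - 32962} = \frac{1}{- \frac{27107693510692}{12821}} = - \frac{12821}{27107693510692}$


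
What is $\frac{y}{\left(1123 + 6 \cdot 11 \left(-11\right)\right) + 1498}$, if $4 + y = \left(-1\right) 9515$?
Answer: $- \frac{9519}{1895} \approx -5.0232$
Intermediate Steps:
$y = -9519$ ($y = -4 - 9515 = -9519$)
$\frac{y}{\left(1123 + 6 \cdot 11 \left(-11\right)\right) + 1498} = - \frac{9519}{\left(1123 + 6 \cdot 11 \left(-11\right)\right) + 1498} = - \frac{9519}{\left(1123 + 66 \left(-11\right)\right) + 1498} = - \frac{9519}{\left(1123 - 726\right) + 1498} = - \frac{9519}{397 + 1498} = - \frac{9519}{1895}$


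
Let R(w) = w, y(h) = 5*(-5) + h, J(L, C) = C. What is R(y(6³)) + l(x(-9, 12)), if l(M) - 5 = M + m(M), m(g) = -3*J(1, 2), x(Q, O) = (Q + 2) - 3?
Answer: 180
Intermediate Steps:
x(Q, O) = -1 + Q (x(Q, O) = (2 + Q) - 3 = -1 + Q)
y(h) = -25 + h
m(g) = -6 (m(g) = -3*2 = -6)
l(M) = -1 + M (l(M) = 5 + (M - 6) = 5 + (-6 + M) = -1 + M)
R(y(6³)) + l(x(-9, 12)) = (-25 + 6³) + (-1 + (-1 - 9)) = (-25 + 216) + (-1 - 10) = 191 - 11 = 180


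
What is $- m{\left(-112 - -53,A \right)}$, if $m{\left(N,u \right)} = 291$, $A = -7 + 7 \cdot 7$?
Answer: $-291$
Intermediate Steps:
$A = 42$ ($A = -7 + 49 = 42$)
$- m{\left(-112 - -53,A \right)} = \left(-1\right) 291 = -291$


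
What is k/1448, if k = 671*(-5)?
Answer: -3355/1448 ≈ -2.3170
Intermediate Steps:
k = -3355
k/1448 = -3355/1448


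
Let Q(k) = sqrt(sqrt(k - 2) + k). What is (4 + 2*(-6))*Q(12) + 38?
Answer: 38 - 8*sqrt(12 + sqrt(10)) ≈ 6.8490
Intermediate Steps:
Q(k) = sqrt(k + sqrt(-2 + k)) (Q(k) = sqrt(sqrt(-2 + k) + k) = sqrt(k + sqrt(-2 + k)))
(4 + 2*(-6))*Q(12) + 38 = (4 + 2*(-6))*sqrt(12 + sqrt(-2 + 12)) + 38 = (4 - 12)*sqrt(12 + sqrt(10)) + 38 = -8*sqrt(12 + sqrt(10)) + 38 = 38 - 8*sqrt(12 + sqrt(10))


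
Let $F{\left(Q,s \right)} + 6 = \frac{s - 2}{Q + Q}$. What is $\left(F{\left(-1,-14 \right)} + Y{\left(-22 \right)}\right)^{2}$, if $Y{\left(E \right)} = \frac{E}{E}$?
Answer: $9$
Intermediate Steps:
$F{\left(Q,s \right)} = -6 + \frac{-2 + s}{2 Q}$ ($F{\left(Q,s \right)} = -6 + \frac{s - 2}{Q + Q} = -6 + \frac{-2 + s}{2 Q}$)
$Y{\left(E \right)} = 1$
$\left(F{\left(-1,-14 \right)} + Y{\left(-22 \right)}\right)^{2} = \left(\frac{-2 - 14 - -12}{2 \left(-1\right)} + 1\right)^{2} = \left(\frac{1}{2} \left(-1\right) \left(-2 - 14 + 12\right) + 1\right)^{2} = \left(\frac{1}{2} \left(-1\right) \left(-4\right) + 1\right)^{2} = \left(2 + 1\right)^{2} = 3^{2} = 9$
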